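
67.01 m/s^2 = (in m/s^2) 67.01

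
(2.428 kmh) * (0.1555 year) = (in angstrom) 3.307e+16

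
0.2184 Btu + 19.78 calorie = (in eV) 1.955e+21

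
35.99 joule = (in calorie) 8.602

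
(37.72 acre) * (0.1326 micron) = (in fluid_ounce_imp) 712.4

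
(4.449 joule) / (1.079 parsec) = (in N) 1.336e-16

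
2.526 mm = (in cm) 0.2526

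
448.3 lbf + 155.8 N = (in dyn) 2.15e+08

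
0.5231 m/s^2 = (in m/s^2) 0.5231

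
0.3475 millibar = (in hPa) 0.3475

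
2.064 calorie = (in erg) 8.636e+07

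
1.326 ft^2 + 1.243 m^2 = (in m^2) 1.366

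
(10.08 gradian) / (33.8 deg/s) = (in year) 8.511e-09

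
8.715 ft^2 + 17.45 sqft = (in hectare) 0.0002431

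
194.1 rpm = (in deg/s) 1165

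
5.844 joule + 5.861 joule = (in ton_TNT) 2.798e-09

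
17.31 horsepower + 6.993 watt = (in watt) 1.292e+04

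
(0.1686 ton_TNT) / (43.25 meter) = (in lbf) 3.667e+06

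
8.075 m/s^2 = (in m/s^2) 8.075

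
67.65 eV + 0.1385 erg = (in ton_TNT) 3.31e-18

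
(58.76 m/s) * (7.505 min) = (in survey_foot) 8.681e+04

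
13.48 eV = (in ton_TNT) 5.162e-28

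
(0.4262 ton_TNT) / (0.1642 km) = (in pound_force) 2.441e+06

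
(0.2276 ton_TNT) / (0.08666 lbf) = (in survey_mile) 1.535e+06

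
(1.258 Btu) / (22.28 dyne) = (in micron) 5.957e+12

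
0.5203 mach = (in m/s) 177.2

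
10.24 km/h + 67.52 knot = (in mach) 0.1104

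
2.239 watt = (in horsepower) 0.003003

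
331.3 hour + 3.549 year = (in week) 187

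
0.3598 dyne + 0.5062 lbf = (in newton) 2.252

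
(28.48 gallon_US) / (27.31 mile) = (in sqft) 2.64e-05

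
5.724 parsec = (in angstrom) 1.766e+27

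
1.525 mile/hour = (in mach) 0.002002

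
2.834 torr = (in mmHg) 2.834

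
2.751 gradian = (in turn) 0.006878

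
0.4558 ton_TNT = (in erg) 1.907e+16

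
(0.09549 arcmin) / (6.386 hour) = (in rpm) 1.154e-08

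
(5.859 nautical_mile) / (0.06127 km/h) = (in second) 6.376e+05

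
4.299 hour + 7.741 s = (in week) 0.0256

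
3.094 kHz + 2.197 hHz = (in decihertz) 3.314e+04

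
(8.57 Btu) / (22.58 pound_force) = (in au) 6.018e-10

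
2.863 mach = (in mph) 2181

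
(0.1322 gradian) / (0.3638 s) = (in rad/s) 0.005708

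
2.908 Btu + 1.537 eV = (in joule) 3068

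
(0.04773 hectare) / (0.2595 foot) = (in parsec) 1.956e-13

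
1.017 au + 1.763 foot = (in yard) 1.664e+11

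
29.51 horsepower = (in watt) 2.201e+04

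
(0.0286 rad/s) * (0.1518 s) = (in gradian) 0.2764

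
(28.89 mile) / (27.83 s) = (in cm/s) 1.671e+05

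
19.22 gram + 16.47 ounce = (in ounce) 17.15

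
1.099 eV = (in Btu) 1.669e-22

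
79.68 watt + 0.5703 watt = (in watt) 80.25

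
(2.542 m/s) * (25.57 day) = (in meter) 5.616e+06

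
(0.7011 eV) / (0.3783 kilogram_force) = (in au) 2.024e-31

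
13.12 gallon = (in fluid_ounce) 1679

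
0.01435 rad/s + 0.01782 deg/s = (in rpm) 0.14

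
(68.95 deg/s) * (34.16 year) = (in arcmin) 4.457e+12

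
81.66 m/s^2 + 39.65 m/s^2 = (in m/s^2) 121.3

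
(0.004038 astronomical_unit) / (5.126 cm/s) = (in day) 1.364e+05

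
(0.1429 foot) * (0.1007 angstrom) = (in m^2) 4.386e-13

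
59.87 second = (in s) 59.87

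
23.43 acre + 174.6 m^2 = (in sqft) 1.022e+06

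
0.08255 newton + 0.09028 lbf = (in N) 0.4841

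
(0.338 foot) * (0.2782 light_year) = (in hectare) 2.712e+10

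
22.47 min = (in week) 0.002229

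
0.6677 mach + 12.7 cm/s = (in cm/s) 2.275e+04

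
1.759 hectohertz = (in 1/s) 175.9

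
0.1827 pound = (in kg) 0.08287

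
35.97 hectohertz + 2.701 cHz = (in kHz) 3.597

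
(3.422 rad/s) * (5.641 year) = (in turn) 9.689e+07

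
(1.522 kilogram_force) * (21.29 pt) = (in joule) 0.1121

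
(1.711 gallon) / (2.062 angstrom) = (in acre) 7762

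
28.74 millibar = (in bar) 0.02874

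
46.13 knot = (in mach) 0.0697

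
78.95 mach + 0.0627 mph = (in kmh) 9.678e+04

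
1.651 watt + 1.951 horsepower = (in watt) 1457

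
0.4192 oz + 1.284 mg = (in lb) 0.0262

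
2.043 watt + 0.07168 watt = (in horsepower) 0.002836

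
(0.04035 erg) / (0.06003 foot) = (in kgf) 2.249e-08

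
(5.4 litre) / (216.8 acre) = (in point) 1.745e-05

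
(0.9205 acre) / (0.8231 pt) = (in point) 3.637e+10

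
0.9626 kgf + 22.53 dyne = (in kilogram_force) 0.9626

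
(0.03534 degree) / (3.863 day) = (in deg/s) 1.059e-07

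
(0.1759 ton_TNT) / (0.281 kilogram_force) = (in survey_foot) 8.762e+08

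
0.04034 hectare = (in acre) 0.09968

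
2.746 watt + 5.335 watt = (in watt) 8.081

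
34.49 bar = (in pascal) 3.449e+06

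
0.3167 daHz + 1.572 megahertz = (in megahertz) 1.572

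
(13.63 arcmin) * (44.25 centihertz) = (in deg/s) 0.1005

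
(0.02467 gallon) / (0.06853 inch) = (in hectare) 5.365e-06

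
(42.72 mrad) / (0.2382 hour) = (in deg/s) 0.002854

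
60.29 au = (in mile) 5.604e+09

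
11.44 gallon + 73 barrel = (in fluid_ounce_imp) 4.1e+05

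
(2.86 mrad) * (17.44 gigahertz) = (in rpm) 4.763e+08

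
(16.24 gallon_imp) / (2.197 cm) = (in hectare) 0.000336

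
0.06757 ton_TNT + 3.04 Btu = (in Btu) 2.68e+05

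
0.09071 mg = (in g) 9.071e-05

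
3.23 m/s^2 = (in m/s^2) 3.23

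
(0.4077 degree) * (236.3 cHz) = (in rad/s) 0.01681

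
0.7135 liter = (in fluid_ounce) 24.13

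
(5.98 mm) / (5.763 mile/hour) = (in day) 2.687e-08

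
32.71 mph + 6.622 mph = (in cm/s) 1758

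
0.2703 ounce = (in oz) 0.2703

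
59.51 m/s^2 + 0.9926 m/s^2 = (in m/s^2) 60.5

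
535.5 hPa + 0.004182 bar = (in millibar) 539.7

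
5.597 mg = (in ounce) 0.0001974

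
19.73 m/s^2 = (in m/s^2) 19.73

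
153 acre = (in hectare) 61.92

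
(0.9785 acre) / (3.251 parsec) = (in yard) 4.317e-14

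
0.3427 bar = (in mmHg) 257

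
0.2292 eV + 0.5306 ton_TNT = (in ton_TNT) 0.5306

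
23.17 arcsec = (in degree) 0.006436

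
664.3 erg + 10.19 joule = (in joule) 10.19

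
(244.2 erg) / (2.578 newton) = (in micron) 9.472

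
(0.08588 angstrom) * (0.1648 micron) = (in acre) 3.497e-22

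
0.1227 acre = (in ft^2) 5345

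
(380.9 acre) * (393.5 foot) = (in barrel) 1.163e+09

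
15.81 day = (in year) 0.04332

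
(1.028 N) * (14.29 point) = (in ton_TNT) 1.239e-12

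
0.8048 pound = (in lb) 0.8048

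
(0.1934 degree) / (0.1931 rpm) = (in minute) 0.002782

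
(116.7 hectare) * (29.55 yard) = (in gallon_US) 8.33e+09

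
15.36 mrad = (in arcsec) 3168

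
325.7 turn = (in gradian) 1.303e+05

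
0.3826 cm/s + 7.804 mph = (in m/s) 3.493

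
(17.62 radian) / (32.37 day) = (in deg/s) 0.000361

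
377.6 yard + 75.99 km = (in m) 7.634e+04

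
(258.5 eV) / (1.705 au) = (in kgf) 1.656e-29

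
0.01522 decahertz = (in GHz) 1.522e-10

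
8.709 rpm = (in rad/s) 0.912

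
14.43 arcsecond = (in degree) 0.004008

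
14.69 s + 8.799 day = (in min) 1.267e+04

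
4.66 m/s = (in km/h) 16.78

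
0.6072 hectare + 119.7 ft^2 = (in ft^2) 6.548e+04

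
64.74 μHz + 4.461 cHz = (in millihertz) 44.67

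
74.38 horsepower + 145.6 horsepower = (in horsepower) 220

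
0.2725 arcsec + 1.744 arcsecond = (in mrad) 0.009776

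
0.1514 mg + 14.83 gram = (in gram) 14.83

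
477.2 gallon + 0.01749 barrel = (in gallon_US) 477.9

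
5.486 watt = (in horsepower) 0.007357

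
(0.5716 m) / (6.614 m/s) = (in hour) 2.401e-05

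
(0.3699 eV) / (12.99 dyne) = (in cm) 4.562e-14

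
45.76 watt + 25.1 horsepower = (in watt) 1.876e+04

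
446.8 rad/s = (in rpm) 4267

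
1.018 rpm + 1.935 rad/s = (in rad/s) 2.042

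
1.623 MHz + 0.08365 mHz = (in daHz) 1.623e+05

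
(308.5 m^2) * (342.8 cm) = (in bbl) 6652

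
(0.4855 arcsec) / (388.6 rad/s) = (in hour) 1.683e-12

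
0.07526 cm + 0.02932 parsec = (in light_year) 0.09563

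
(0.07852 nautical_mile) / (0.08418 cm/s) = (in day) 1.999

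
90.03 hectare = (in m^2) 9.003e+05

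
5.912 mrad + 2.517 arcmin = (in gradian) 0.423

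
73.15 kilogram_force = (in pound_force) 161.3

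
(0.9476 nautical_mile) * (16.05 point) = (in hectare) 0.0009937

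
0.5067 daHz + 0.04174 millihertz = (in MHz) 5.067e-06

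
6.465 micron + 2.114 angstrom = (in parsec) 2.095e-22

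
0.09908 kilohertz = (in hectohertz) 0.9908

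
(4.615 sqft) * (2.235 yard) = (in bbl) 5.511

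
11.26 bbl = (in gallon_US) 472.9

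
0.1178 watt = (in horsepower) 0.000158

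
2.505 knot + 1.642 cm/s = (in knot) 2.537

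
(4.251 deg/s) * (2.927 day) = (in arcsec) 3.87e+09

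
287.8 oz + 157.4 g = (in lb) 18.33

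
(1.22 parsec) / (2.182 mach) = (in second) 5.067e+13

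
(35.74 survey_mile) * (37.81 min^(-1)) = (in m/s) 3.625e+04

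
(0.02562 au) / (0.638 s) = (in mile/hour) 1.344e+10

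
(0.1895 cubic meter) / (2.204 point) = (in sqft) 2623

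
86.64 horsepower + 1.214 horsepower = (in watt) 6.551e+04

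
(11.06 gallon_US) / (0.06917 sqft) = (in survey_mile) 0.004048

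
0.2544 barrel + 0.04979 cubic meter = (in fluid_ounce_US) 3051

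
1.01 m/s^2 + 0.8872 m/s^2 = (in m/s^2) 1.897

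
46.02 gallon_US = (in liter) 174.2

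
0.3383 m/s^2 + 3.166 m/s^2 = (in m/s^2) 3.504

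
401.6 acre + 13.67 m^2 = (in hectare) 162.5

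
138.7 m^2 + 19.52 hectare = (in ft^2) 2.103e+06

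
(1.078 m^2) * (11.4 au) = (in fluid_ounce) 6.216e+16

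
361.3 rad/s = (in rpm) 3450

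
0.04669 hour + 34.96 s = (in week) 0.0003357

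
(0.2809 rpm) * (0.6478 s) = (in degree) 1.092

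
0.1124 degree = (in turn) 0.0003122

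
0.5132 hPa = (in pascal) 51.32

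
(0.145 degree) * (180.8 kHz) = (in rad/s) 457.6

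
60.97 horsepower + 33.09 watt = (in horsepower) 61.01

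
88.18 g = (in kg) 0.08818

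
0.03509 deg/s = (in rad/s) 0.0006124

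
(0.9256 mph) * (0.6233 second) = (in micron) 2.579e+05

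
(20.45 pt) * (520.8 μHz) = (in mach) 1.103e-08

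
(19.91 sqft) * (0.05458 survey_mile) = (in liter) 1.625e+05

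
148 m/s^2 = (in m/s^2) 148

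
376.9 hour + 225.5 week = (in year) 4.368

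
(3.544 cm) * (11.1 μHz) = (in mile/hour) 8.8e-07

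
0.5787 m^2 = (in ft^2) 6.229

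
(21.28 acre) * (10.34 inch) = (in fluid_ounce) 7.648e+08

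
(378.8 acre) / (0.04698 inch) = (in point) 3.641e+12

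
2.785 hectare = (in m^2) 2.785e+04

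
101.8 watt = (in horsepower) 0.1365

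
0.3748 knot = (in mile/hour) 0.4313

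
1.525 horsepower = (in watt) 1137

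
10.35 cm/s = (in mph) 0.2315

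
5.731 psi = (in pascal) 3.951e+04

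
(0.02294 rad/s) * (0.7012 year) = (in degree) 2.906e+07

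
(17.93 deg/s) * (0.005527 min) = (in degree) 5.946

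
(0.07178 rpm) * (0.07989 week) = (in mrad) 3.632e+05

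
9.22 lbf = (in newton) 41.01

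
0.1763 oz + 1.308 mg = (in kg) 0.004999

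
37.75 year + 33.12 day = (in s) 1.193e+09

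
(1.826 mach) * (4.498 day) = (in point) 6.849e+11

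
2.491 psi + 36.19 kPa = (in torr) 400.3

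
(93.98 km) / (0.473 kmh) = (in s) 7.153e+05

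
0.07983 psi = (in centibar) 0.5504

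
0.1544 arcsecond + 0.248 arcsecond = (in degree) 0.0001118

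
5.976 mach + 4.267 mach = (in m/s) 3488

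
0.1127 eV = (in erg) 1.806e-13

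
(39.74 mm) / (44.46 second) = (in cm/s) 0.08938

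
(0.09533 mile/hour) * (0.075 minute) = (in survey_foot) 0.6292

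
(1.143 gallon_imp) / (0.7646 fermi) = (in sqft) 7.315e+13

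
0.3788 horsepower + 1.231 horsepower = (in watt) 1200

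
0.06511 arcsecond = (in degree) 1.809e-05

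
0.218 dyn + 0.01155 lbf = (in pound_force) 0.01155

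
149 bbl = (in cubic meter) 23.69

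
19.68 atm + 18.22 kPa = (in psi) 291.9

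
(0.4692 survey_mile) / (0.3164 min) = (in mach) 0.1168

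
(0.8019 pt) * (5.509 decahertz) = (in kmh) 0.0561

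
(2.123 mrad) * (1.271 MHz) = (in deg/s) 1.546e+05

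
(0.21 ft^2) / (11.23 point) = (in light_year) 5.205e-16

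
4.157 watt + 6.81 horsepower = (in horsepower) 6.816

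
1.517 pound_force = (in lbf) 1.517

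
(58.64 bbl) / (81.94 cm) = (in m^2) 11.38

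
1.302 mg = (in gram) 0.001302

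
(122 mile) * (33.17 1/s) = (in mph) 1.457e+07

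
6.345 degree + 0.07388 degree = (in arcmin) 385.1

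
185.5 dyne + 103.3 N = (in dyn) 1.033e+07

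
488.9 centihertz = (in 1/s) 4.889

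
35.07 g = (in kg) 0.03507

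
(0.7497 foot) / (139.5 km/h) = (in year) 1.87e-10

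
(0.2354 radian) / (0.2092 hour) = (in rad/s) 0.0003126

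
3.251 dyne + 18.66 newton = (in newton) 18.66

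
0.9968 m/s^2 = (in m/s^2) 0.9968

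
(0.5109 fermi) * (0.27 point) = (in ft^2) 5.238e-19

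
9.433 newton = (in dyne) 9.433e+05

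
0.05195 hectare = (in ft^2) 5592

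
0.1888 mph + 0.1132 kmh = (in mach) 0.0003402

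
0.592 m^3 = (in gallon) 156.4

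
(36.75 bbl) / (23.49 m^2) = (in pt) 705.1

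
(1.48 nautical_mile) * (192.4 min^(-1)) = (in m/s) 8789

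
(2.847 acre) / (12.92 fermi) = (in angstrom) 8.917e+27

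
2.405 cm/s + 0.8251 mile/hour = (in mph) 0.8789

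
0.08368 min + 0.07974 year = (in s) 2.515e+06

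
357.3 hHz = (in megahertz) 0.03573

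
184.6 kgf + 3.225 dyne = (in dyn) 1.81e+08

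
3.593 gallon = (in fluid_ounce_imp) 478.7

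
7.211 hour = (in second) 2.596e+04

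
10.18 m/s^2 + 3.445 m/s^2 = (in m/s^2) 13.62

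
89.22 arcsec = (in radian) 0.0004326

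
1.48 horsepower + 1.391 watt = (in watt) 1105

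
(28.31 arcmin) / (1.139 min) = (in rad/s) 0.0001205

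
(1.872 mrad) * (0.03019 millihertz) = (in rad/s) 5.652e-08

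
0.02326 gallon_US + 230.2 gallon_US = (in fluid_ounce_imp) 3.067e+04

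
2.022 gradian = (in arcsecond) 6551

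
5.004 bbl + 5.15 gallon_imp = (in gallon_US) 216.4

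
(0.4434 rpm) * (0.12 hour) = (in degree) 1149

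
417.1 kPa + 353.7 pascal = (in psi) 60.55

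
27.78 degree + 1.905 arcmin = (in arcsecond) 1.001e+05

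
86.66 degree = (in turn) 0.2407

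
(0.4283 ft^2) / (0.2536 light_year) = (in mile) 1.031e-20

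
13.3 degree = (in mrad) 232.1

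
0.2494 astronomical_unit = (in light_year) 3.944e-06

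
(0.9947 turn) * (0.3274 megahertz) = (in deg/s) 1.172e+08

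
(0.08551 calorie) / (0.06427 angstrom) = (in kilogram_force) 5.676e+09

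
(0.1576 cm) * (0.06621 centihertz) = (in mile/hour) 2.334e-06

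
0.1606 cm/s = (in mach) 4.717e-06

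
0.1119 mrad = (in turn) 1.781e-05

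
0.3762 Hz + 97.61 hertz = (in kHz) 0.09799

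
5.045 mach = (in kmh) 6184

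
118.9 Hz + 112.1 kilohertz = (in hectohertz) 1122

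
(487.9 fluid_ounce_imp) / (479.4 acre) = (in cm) 7.146e-07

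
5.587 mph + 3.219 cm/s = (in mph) 5.659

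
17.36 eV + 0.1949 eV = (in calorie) 6.722e-19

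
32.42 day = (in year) 0.08882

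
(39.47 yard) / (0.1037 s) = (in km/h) 1253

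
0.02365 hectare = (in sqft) 2546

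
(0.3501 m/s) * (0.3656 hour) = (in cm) 4.608e+04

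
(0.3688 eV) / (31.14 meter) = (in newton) 1.898e-21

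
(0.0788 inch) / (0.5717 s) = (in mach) 1.028e-05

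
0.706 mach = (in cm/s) 2.404e+04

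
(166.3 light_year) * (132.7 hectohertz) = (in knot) 4.058e+22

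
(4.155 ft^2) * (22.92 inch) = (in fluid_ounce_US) 7599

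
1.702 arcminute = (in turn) 7.88e-05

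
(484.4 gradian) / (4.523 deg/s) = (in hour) 0.02677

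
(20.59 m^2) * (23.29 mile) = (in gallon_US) 2.039e+08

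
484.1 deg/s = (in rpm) 80.68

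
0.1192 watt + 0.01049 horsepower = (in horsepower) 0.01065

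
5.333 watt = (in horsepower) 0.007152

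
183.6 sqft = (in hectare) 0.001706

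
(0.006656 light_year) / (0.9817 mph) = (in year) 4.55e+06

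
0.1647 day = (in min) 237.2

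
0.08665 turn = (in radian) 0.5444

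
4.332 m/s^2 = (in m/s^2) 4.332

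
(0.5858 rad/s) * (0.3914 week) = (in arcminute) 4.767e+08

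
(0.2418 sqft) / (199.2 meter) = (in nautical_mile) 6.089e-08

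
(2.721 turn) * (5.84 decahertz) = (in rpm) 9534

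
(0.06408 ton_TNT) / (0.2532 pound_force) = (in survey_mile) 1.479e+05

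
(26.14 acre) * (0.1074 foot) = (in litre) 3.463e+06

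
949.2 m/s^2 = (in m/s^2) 949.2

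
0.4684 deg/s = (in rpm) 0.07807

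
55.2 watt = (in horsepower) 0.07402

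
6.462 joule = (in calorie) 1.544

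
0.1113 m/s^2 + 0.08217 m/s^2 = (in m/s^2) 0.1935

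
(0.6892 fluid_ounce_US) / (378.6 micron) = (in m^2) 0.05384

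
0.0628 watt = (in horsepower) 8.422e-05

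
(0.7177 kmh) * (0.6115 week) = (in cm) 7.373e+06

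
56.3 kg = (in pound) 124.1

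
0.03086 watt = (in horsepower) 4.138e-05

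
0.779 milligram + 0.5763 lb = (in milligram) 2.614e+05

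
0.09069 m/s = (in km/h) 0.3265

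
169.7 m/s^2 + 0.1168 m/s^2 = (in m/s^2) 169.8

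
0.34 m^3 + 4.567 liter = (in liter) 344.6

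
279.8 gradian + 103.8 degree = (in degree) 355.6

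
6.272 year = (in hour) 5.494e+04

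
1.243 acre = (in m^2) 5030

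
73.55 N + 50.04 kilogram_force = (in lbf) 126.9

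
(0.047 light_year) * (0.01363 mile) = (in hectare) 9.754e+11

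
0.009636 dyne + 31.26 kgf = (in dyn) 3.066e+07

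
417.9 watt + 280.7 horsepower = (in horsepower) 281.3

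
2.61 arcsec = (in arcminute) 0.0435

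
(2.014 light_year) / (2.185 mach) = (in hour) 7.114e+09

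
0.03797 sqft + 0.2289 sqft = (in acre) 6.126e-06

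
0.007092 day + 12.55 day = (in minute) 1.808e+04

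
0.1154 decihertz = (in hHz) 0.0001154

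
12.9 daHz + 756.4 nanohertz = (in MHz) 0.000129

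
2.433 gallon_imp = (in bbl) 0.06957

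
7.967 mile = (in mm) 1.282e+07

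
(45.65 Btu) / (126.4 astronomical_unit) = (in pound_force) 5.726e-10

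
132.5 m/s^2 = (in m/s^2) 132.5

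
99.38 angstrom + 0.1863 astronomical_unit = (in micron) 2.787e+16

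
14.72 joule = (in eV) 9.188e+19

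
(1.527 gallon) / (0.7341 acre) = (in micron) 1.946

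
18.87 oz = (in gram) 535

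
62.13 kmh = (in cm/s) 1726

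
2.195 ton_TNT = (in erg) 9.184e+16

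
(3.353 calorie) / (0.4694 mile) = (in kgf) 0.001894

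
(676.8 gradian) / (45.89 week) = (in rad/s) 3.83e-07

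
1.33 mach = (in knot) 880.3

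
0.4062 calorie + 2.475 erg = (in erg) 1.7e+07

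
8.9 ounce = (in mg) 2.523e+05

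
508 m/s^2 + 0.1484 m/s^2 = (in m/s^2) 508.1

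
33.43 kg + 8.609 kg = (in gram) 4.204e+04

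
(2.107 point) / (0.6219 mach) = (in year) 1.113e-13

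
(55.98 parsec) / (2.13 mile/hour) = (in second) 1.814e+18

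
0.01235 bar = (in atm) 0.01219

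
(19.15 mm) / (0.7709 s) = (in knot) 0.04829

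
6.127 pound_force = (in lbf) 6.127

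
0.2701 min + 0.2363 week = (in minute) 2382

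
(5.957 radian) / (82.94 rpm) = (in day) 7.938e-06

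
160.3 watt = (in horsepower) 0.215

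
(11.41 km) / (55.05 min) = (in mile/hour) 7.727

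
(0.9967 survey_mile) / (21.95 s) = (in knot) 142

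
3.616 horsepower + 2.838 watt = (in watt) 2699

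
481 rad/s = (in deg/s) 2.756e+04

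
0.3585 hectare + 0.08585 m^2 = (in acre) 0.8859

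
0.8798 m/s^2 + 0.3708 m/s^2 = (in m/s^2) 1.251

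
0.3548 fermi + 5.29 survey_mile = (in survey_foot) 2.793e+04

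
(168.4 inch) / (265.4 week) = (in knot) 5.18e-08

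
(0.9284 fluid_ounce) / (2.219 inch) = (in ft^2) 0.005243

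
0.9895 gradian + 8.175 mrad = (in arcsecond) 4892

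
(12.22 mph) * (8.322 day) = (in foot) 1.289e+07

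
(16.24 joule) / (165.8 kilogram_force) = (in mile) 6.206e-06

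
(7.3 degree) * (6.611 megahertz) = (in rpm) 8.043e+06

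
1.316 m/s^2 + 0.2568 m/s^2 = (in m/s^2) 1.573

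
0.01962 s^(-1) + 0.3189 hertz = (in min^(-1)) 20.31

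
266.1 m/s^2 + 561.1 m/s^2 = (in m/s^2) 827.2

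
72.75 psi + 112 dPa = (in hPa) 5016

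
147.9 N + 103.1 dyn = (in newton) 147.9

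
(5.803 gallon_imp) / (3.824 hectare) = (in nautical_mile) 3.725e-10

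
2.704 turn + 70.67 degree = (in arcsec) 3.759e+06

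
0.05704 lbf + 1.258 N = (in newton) 1.512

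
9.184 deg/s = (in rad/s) 0.1603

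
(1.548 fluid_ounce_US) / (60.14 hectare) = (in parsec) 2.467e-27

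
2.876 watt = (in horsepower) 0.003857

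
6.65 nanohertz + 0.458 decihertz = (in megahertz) 4.58e-08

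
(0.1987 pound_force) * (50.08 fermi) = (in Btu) 4.195e-17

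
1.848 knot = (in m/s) 0.9507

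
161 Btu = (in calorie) 4.06e+04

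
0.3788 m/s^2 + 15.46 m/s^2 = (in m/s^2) 15.84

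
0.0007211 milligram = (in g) 7.211e-07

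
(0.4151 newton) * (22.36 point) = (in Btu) 3.103e-06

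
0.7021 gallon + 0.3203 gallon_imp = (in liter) 4.114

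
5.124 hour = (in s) 1.845e+04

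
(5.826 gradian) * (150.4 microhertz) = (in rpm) 0.0001314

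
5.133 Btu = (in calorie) 1294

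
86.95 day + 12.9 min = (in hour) 2087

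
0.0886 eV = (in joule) 1.42e-20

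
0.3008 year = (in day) 109.8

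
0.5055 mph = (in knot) 0.4393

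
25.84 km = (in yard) 2.826e+04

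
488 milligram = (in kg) 0.000488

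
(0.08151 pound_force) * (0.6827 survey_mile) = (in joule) 398.4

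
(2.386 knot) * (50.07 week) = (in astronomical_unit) 0.0002485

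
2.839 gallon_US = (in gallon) 2.839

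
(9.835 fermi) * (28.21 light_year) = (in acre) 0.6486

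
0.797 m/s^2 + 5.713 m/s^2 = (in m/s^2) 6.51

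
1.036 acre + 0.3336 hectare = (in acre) 1.86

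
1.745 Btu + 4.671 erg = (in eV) 1.149e+22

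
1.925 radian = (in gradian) 122.5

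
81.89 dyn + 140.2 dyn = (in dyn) 222.1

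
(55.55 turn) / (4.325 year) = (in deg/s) 0.0001466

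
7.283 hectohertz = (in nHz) 7.283e+11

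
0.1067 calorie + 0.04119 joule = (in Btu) 0.0004622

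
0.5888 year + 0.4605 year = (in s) 3.309e+07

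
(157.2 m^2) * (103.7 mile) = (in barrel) 1.65e+08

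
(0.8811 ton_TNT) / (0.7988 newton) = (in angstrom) 4.615e+19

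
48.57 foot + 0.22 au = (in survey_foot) 1.08e+11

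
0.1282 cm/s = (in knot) 0.002492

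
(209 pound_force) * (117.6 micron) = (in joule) 0.1093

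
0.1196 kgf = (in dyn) 1.173e+05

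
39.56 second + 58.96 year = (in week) 3074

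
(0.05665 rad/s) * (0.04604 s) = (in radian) 0.002608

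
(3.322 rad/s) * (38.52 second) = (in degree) 7332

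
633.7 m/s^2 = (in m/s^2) 633.7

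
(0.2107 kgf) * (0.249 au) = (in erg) 7.697e+17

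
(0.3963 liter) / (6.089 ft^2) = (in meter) 0.0007006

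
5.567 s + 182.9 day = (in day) 182.9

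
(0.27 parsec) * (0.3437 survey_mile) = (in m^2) 4.608e+18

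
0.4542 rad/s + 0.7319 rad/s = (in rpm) 11.33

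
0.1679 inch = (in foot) 0.01399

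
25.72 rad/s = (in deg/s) 1474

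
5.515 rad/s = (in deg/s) 316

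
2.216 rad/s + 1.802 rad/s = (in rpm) 38.37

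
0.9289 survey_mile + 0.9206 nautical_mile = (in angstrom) 3.2e+13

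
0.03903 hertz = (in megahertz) 3.903e-08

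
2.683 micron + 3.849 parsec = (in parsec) 3.849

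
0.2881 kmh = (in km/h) 0.2881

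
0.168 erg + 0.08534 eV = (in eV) 1.049e+11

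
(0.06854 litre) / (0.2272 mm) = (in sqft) 3.247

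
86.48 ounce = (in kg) 2.452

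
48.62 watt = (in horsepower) 0.0652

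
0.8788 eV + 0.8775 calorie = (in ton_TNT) 8.775e-10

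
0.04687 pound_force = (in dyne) 2.085e+04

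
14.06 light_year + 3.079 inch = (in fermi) 1.33e+32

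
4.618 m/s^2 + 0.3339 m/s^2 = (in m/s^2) 4.952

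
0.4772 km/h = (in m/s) 0.1326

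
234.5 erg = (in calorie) 5.605e-06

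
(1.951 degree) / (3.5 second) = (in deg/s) 0.5574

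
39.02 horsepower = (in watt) 2.91e+04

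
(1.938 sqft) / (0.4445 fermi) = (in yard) 4.43e+14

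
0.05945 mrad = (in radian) 5.945e-05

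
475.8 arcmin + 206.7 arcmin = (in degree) 11.37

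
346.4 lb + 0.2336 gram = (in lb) 346.4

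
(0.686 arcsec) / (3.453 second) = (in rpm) 9.198e-06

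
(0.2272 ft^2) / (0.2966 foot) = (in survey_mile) 0.0001451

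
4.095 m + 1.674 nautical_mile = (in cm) 3.104e+05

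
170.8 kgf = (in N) 1675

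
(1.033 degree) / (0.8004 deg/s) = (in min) 0.02151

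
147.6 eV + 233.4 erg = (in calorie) 5.578e-06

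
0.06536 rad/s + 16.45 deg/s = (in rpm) 3.366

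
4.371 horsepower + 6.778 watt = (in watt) 3266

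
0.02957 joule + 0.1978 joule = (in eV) 1.419e+18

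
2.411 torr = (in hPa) 3.214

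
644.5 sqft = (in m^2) 59.88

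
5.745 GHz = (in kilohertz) 5.745e+06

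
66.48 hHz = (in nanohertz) 6.648e+12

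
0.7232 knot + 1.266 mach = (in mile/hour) 965.1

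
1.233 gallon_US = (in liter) 4.667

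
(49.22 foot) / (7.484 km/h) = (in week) 1.193e-05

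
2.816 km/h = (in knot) 1.521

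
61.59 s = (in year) 1.953e-06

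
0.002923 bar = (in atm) 0.002885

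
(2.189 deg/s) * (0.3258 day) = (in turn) 171.2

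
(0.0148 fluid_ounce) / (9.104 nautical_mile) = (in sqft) 2.794e-10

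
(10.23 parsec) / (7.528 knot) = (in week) 1.348e+11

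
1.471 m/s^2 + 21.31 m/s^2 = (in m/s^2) 22.78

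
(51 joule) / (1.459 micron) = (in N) 3.496e+07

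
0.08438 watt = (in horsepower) 0.0001132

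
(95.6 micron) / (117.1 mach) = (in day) 2.775e-14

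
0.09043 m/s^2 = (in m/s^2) 0.09043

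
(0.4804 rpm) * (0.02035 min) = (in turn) 0.009776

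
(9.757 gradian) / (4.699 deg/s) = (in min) 0.03115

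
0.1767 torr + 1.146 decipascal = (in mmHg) 0.1776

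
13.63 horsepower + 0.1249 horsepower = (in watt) 1.026e+04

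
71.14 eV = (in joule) 1.14e-17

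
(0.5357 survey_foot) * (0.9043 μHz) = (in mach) 4.336e-10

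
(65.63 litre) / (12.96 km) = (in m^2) 5.064e-06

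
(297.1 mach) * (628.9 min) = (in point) 1.082e+13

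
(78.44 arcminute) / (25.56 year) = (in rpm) 2.703e-10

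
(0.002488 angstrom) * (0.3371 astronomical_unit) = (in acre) 3.1e-06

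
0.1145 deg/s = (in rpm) 0.01908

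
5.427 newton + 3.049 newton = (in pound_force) 1.905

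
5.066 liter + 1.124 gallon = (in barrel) 0.05863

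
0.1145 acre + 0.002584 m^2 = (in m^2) 463.4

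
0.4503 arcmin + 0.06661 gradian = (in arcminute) 4.047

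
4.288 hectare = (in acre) 10.6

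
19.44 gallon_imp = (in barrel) 0.5559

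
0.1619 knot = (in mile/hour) 0.1863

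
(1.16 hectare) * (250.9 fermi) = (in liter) 2.91e-06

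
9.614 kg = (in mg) 9.614e+06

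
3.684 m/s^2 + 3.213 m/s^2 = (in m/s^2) 6.897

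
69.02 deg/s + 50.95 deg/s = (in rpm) 20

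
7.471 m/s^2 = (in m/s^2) 7.471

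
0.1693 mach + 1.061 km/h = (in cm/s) 5794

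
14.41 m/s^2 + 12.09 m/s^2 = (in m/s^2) 26.5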